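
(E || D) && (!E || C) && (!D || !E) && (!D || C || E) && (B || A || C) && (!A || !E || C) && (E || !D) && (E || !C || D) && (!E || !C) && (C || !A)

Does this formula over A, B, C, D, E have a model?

No

Branch on E: set E = true.
(C) alone gives C = true.
That conflicts with the unit clause (!C).
Undo E and try E = false.
(D) alone gives D = true.
That conflicts with the unit clause (!D).
Either choice for E ends in contradiction.
No assignment satisfies every clause.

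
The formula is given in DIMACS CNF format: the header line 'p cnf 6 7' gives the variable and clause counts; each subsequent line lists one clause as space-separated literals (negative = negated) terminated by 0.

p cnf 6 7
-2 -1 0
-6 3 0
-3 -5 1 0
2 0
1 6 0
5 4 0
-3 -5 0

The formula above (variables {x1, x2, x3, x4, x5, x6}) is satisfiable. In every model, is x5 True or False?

False

Suppose x5 = True.
Unit clause (x2) forces x2 = True.
Unit clause (¬x1) forces x1 = False.
Unit clause (¬x3) forces x3 = False.
Unit clause (¬x6) forces x6 = False.
Now (x6) is unsatisfied and unit — conflict.
So every satisfying assignment has x5 = False.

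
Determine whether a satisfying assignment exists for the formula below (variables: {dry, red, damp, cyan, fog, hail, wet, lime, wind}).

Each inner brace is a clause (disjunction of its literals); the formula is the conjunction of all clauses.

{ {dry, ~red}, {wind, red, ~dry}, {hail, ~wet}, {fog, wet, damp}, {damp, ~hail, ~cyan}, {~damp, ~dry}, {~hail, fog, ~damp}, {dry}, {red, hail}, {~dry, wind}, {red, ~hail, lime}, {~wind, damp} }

The clause (dry) is unit, so dry = 1.
The clause (~damp) is unit, so damp = 0.
The clause (wind) is unit, so wind = 1.
That conflicts with the unit clause (~wind).
No assignment satisfies every clause.

No, unsatisfiable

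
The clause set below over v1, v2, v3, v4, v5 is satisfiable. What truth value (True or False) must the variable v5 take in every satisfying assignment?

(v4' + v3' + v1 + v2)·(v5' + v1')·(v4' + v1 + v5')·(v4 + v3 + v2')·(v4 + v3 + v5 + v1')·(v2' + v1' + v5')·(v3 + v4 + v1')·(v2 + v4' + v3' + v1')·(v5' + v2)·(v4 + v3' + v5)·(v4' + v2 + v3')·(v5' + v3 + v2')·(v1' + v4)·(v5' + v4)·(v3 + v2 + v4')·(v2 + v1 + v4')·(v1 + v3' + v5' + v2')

False

Suppose v5 = 1.
The clause (v1') is unit, so v1 = 0.
The clause (v4') is unit, so v4 = 0.
But (v4) is also a unit clause — contradiction.
So every satisfying assignment has v5 = False.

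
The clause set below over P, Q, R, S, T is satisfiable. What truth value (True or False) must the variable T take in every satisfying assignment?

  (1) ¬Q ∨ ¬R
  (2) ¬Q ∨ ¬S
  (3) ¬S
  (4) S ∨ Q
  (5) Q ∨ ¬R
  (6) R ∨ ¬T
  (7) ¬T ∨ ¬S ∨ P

Suppose T = True.
The clause (¬S) is unit, so S = False.
The clause (Q) is unit, so Q = True.
The clause (¬R) is unit, so R = False.
That conflicts with the unit clause (R).
So every satisfying assignment has T = False.

False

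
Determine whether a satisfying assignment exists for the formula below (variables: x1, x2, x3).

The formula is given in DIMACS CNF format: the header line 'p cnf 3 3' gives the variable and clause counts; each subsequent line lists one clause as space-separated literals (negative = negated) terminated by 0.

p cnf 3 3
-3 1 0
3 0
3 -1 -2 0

Satisfiable

Unit clause (x3) forces x3 = True.
Unit clause (x1) forces x1 = True.
All clauses hold; x2 can take either value.
A satisfying assignment: x1: True, x2: False, x3: True.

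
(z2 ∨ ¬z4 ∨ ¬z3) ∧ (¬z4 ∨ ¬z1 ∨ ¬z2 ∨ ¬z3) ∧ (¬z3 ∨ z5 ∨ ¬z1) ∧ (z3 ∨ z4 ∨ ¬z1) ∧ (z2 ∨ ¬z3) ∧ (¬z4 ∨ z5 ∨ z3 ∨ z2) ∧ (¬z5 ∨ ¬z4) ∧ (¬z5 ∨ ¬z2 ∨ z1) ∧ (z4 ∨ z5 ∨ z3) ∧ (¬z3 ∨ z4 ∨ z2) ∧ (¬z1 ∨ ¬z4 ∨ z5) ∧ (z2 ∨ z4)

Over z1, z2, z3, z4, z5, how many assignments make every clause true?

There are 2^5 = 32 truth assignments over (z1, z2, z3, z4, z5).
Split on z5. With z5 = True, the clauses containing z5 are satisfied and ¬z5 drops from the rest; 1 of the 2^4 = 16 assignments to the other variables satisfy what remains.
With z5 = False, by the same count on the reduced clause set, 3 assignments work.
(One model: z1=F, z2=T, z3=F, z4=T, z5=F.)
Total: 1 + 3 = 4.

4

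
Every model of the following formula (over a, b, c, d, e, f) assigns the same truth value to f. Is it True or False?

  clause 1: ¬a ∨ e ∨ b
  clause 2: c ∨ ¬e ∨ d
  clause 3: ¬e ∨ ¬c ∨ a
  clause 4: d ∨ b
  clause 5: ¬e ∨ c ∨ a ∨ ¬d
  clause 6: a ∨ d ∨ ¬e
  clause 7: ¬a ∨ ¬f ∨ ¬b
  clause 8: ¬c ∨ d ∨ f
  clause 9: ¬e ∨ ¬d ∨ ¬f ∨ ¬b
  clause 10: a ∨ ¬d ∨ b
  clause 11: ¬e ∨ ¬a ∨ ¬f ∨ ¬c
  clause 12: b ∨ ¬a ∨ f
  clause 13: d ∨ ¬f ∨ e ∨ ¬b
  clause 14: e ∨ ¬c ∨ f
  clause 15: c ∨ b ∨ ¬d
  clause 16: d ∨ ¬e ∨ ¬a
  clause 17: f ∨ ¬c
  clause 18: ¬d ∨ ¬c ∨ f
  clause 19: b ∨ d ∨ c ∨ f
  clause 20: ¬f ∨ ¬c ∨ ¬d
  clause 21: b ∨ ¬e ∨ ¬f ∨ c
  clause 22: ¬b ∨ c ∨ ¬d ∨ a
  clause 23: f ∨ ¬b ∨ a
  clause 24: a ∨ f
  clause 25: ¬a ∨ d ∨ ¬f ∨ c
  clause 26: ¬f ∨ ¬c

False

Suppose f = True.
(¬c) alone gives c = False.
Case e = False:
Case a = False:
Case d = True:
(b) alone gives b = True.
But (¬b) is also a unit clause — contradiction.
Backtrack on d: now try d = False.
(b) alone gives b = True.
But (¬b) is also a unit clause — contradiction.
Either choice for d ends in contradiction.
Backtrack on a: now try a = True.
(b) alone gives b = True.
But (¬b) is also a unit clause — contradiction.
Either choice for a ends in contradiction.
Backtrack on e: now try e = True.
(d) alone gives d = True.
(a) alone gives a = True.
(¬b) alone gives b = False.
But (b) is also a unit clause — contradiction.
Either choice for e ends in contradiction.
So every satisfying assignment has f = False.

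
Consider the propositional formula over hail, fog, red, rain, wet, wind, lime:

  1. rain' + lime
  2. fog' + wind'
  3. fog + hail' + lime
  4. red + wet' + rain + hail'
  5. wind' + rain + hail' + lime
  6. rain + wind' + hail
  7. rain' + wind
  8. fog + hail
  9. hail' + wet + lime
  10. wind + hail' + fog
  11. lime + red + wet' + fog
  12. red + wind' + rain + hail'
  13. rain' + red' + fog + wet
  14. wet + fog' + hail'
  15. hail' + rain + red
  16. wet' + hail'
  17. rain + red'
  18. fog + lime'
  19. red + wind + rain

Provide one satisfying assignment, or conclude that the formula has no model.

UNSATISFIABLE

Suppose rain = 0.
The clause (red') is unit, so red = 0.
The clause (hail') is unit, so hail = 0.
The clause (wind') is unit, so wind = 0.
That conflicts with the unit clause (wind).
That branch fails; take rain = 1 instead.
The clause (lime) is unit, so lime = 1.
The clause (wind) is unit, so wind = 1.
The clause (fog') is unit, so fog = 0.
That conflicts with the unit clause (fog).
Both values of rain lead to a conflict.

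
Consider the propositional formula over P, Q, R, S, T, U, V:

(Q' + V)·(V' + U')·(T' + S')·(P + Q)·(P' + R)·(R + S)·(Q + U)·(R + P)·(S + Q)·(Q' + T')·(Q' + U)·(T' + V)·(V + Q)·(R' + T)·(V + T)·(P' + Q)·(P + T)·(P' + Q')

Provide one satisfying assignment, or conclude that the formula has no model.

UNSATISFIABLE

Suppose Q = 0.
From the singleton clause (P), P = 1.
But (P') is also a unit clause — contradiction.
That branch fails; take Q = 1 instead.
From the singleton clause (V), V = 1.
From the singleton clause (U'), U = 0.
But (U) is also a unit clause — contradiction.
Neither Q = 1 nor Q = 0 works.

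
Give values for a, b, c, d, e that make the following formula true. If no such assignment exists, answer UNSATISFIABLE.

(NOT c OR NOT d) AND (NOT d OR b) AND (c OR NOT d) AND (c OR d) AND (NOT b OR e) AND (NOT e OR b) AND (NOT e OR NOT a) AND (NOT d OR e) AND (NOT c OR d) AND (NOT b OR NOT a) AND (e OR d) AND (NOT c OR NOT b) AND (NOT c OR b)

Case c = false:
The clause (NOT d) is unit, so d = false.
Now (d) is unsatisfied and unit — conflict.
That branch fails; take c = true instead.
The clause (NOT d) is unit, so d = false.
Now (d) is unsatisfied and unit — conflict.
Both values of c lead to a conflict.

UNSATISFIABLE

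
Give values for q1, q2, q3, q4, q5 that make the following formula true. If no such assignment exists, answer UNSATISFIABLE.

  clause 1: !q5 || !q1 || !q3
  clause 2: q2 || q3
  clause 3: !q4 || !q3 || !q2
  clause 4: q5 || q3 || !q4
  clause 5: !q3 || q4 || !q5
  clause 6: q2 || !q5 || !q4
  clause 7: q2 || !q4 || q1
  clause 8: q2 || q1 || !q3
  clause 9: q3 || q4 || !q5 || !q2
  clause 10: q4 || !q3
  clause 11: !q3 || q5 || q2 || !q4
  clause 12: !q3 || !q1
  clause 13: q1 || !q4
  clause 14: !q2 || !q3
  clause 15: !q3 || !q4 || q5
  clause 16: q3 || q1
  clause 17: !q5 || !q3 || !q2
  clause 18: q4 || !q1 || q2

Suppose q2 = true.
The clause (!q3) is unit, so q3 = false.
The clause (q1) is unit, so q1 = true.
Suppose q5 = true.
The clause (q4) is unit, so q4 = true.
This assignment satisfies each clause.

q1: true; q2: true; q3: false; q4: true; q5: true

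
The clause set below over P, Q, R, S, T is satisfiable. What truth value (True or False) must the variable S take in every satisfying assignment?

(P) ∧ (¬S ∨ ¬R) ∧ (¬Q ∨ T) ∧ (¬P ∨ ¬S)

Suppose S = True.
Unit clause (P) forces P = True.
But (¬P) is also a unit clause — contradiction.
So every satisfying assignment has S = False.

False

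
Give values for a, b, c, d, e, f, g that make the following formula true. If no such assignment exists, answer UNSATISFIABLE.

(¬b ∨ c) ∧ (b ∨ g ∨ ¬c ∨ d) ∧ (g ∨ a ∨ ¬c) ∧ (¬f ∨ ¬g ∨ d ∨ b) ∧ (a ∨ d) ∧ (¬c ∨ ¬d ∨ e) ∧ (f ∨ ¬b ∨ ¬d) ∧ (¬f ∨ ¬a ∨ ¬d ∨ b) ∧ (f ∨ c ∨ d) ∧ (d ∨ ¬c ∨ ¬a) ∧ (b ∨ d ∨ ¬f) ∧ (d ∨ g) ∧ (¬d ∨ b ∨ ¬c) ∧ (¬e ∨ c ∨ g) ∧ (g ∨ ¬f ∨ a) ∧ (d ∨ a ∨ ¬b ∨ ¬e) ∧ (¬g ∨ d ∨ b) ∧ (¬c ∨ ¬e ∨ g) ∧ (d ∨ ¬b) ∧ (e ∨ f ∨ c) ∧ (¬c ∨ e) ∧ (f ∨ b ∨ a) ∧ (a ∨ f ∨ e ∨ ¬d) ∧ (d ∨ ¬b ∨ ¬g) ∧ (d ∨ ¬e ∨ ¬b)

a ↦ False,  b ↦ True,  c ↦ True,  d ↦ True,  e ↦ True,  f ↦ True,  g ↦ True

Suppose b = True.
From the singleton clause (c), c = True.
From the singleton clause (d), d = True.
From the singleton clause (e), e = True.
From the singleton clause (f), f = True.
From the singleton clause (g), g = True.
Every clause is now satisfied; a is unconstrained.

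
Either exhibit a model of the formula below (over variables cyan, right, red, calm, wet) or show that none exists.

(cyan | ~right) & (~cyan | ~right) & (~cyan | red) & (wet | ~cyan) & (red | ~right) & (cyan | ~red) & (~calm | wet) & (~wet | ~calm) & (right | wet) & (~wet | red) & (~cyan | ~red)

Suppose cyan = 1.
(~right) alone gives right = 0.
(red) alone gives red = 1.
Now (~red) is unsatisfied and unit — conflict.
So cyan must be the other value — set cyan = 0.
(~right) alone gives right = 0.
(~red) alone gives red = 0.
(wet) alone gives wet = 1.
Now (~wet) is unsatisfied and unit — conflict.
Both values of cyan lead to a conflict.

UNSATISFIABLE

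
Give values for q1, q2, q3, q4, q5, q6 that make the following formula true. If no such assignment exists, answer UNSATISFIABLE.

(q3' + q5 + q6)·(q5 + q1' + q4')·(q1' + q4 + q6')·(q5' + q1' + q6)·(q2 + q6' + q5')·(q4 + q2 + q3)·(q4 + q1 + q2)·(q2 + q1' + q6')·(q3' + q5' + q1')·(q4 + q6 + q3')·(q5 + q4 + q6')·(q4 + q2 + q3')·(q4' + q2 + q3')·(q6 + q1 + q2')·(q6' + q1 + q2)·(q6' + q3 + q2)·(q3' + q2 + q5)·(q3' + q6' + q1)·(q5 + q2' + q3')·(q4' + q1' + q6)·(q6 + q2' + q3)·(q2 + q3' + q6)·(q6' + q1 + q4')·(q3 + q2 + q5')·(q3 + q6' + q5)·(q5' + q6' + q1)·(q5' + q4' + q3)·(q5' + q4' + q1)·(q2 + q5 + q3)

Case q3 = 0:
Case q4 = 1:
(q5') alone gives q5 = 0.
(q1') alone gives q1 = 0.
(q6') alone gives q6 = 0.
(q2') alone gives q2 = 0.
But (q2) is also a unit clause — contradiction.
That branch fails; take q4 = 0 instead.
(q2) alone gives q2 = 1.
(q6) alone gives q6 = 1.
(q1') alone gives q1 = 0.
(q5) alone gives q5 = 1.
But (q5') is also a unit clause — contradiction.
Neither q4 = 1 nor q4 = 0 works.
That branch fails; take q3 = 1 instead.
Case q5 = 1:
(q1') alone gives q1 = 0.
(q6') alone gives q6 = 0.
(q4) alone gives q4 = 1.
But (q4') is also a unit clause — contradiction.
That branch fails; take q5 = 0 instead.
(q6) alone gives q6 = 1.
(q4) alone gives q4 = 1.
(q1') alone gives q1 = 0.
But (q1) is also a unit clause — contradiction.
Neither q5 = 1 nor q5 = 0 works.
Neither q3 = 1 nor q3 = 0 works.

UNSATISFIABLE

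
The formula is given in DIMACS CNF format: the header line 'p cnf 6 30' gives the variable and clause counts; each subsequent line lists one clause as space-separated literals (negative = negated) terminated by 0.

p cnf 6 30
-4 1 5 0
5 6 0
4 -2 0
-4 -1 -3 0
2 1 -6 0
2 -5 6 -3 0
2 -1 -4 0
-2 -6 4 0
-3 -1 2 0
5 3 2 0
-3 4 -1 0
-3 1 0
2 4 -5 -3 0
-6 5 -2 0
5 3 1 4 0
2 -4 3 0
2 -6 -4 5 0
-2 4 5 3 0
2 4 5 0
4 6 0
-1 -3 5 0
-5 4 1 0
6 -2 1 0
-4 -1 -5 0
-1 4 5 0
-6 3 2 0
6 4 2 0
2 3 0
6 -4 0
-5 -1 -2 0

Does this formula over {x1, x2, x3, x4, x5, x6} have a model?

Yes, satisfiable

Case x5 = True:
Case x4 = True:
From the singleton clause (¬x1), x1 = False.
From the singleton clause (¬x3), x3 = False.
From the singleton clause (x2), x2 = True.
From the singleton clause (x6), x6 = True.
Every clause now holds.
A satisfying assignment: x1=False, x2=True, x3=False, x4=True, x5=True, x6=True.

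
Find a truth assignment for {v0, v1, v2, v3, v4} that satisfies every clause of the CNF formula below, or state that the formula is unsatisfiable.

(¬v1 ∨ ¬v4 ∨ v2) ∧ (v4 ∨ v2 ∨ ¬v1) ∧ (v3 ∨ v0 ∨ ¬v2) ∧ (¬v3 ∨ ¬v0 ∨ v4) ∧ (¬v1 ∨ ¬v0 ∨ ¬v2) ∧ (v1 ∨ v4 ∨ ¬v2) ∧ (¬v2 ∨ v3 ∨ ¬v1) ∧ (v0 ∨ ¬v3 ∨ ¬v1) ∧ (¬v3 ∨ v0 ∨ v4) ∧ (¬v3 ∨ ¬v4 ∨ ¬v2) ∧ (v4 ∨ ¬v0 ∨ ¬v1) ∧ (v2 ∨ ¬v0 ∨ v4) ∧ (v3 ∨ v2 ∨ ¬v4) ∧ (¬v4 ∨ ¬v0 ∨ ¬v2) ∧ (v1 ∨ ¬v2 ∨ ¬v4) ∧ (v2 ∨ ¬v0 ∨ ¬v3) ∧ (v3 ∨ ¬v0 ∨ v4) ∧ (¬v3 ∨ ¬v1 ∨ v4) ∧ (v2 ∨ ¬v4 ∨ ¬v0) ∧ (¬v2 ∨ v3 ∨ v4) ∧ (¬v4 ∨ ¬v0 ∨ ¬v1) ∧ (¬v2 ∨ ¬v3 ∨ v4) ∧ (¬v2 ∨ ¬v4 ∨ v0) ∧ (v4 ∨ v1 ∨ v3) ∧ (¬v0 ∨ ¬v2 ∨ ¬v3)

v0 ↦ False; v1 ↦ False; v2 ↦ False; v3 ↦ True; v4 ↦ True

Case v1 = False:
Case v4 = True:
The clause (¬v2) is unit, so v2 = False.
The clause (v3) is unit, so v3 = True.
The clause (¬v0) is unit, so v0 = False.
Every clause now holds.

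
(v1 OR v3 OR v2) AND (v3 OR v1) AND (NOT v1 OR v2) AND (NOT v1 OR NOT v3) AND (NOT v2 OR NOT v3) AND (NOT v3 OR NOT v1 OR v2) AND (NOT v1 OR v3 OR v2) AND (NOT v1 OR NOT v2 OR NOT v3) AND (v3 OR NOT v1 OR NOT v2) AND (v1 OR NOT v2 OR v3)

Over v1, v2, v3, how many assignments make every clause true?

1

There are 2^3 = 8 truth assignments over (v1, v2, v3).
Split on v2. With v2 = true, the clauses containing v2 are satisfied and NOT v2 drops from the rest; 0 of the 2^2 = 4 assignments to the other variables satisfy what remains.
With v2 = false, by the same count on the reduced clause set, 1 assignment works.
Total: 0 + 1 = 1.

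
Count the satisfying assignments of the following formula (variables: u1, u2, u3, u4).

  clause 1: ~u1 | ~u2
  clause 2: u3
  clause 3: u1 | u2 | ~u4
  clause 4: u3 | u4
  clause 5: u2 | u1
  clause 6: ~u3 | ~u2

There are 2^4 = 16 truth assignments over (u1, u2, u3, u4).
Check each against the 6 clauses (columns in the order u1, u2, u3, u4):
  F F F F  ✗ fails (u3)
  F F F T  ✗ fails (u3)
  F F T F  ✗ fails (u2 | u1)
  F F T T  ✗ fails (u1 | u2 | ~u4)
  F T F F  ✗ fails (u3)
  F T F T  ✗ fails (u3)
  F T T F  ✗ fails (~u3 | ~u2)
  F T T T  ✗ fails (~u3 | ~u2)
  T F F F  ✗ fails (u3)
  T F F T  ✗ fails (u3)
  T F T F  ✓ satisfies all
  T F T T  ✓ satisfies all
  T T F F  ✗ fails (~u1 | ~u2)
  T T F T  ✗ fails (~u1 | ~u2)
  T T T F  ✗ fails (~u1 | ~u2)
  T T T T  ✗ fails (~u1 | ~u2)
2 of the 16 rows are models.

2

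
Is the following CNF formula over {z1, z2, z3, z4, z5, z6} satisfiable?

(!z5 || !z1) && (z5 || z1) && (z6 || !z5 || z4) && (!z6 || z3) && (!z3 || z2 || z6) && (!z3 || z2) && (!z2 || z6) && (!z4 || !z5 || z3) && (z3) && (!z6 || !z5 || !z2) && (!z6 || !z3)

(z3) alone gives z3 = true.
(z2) alone gives z2 = true.
(z6) alone gives z6 = true.
But (!z6) is also a unit clause — contradiction.
No assignment satisfies every clause.

No, unsatisfiable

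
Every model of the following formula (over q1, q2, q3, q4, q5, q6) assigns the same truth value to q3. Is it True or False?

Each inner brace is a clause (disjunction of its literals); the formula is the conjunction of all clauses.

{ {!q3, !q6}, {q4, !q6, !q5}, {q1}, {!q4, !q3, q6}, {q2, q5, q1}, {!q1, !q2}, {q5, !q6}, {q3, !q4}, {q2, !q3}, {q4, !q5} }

False

Suppose q3 = true.
The clause (!q6) is unit, so q6 = false.
The clause (q1) is unit, so q1 = true.
The clause (!q4) is unit, so q4 = false.
The clause (!q2) is unit, so q2 = false.
But (q2) is also a unit clause — contradiction.
So every satisfying assignment has q3 = False.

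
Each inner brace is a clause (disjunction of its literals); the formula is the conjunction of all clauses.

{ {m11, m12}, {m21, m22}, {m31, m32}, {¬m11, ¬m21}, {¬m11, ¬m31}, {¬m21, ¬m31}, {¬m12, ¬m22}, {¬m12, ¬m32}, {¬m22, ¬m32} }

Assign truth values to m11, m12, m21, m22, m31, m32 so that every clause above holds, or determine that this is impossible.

UNSATISFIABLE

Branch on m11: set m11 = True.
The clause (¬m21) is unit, so m21 = False.
The clause (m22) is unit, so m22 = True.
The clause (¬m31) is unit, so m31 = False.
The clause (m32) is unit, so m32 = True.
Now (¬m32) is unsatisfied and unit — conflict.
Undo m11 and try m11 = False.
The clause (m12) is unit, so m12 = True.
The clause (¬m22) is unit, so m22 = False.
The clause (m21) is unit, so m21 = True.
The clause (¬m31) is unit, so m31 = False.
The clause (m32) is unit, so m32 = True.
Now (¬m32) is unsatisfied and unit — conflict.
Both values of m11 lead to a conflict.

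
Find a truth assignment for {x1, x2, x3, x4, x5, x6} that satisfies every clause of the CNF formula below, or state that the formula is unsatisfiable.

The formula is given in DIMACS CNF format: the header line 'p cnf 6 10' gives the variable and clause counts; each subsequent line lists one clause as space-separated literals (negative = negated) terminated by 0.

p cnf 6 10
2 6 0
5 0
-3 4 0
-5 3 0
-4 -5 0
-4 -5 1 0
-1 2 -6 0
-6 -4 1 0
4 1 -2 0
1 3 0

(x5) alone gives x5 = True.
(x3) alone gives x3 = True.
(x4) alone gives x4 = True.
Now (¬x4) is unsatisfied and unit — conflict.

UNSATISFIABLE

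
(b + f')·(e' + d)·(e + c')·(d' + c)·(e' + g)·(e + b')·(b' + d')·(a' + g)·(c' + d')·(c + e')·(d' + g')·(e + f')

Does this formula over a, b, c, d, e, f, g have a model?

Try b = 0.
From the singleton clause (f'), f = 0.
Try e = 0.
From the singleton clause (c'), c = 0.
From the singleton clause (d'), d = 0.
Try a = 0.
All clauses hold; g can take either value.
A satisfying assignment: a ↦ 0,  b ↦ 0,  c ↦ 0,  d ↦ 0,  e ↦ 0,  f ↦ 0,  g ↦ 0.

Satisfiable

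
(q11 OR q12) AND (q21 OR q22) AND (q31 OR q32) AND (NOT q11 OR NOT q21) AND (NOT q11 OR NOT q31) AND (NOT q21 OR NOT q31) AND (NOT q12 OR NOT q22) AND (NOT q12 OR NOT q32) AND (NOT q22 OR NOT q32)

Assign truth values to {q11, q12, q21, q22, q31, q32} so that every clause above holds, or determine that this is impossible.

Suppose q11 = true.
From the singleton clause (NOT q21), q21 = false.
From the singleton clause (q22), q22 = true.
From the singleton clause (NOT q31), q31 = false.
From the singleton clause (q32), q32 = true.
Now (NOT q32) is unsatisfied and unit — conflict.
Undo q11 and try q11 = false.
From the singleton clause (q12), q12 = true.
From the singleton clause (NOT q22), q22 = false.
From the singleton clause (q21), q21 = true.
From the singleton clause (NOT q31), q31 = false.
From the singleton clause (q32), q32 = true.
Now (NOT q32) is unsatisfied and unit — conflict.
Either choice for q11 ends in contradiction.

UNSATISFIABLE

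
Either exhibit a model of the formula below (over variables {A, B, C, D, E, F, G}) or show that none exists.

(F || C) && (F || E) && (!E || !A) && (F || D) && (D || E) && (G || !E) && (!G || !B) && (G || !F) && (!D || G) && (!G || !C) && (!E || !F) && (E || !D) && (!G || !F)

UNSATISFIABLE

Branch on F: set F = true.
From the singleton clause (G), G = true.
But (!G) is also a unit clause — contradiction.
That branch fails; take F = false instead.
From the singleton clause (C), C = true.
From the singleton clause (E), E = true.
From the singleton clause (!A), A = false.
From the singleton clause (D), D = true.
From the singleton clause (G), G = true.
But (!G) is also a unit clause — contradiction.
Both values of F lead to a conflict.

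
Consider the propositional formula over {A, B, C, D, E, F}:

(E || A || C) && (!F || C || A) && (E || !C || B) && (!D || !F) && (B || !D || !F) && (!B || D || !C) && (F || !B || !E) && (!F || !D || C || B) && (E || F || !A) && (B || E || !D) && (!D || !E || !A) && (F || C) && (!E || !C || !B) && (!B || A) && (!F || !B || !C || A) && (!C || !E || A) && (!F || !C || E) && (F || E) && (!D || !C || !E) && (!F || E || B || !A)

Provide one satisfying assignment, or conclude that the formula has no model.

A: true,  B: false,  C: true,  D: false,  E: true,  F: false

Case D = false:
Case B = false:
Case E = true:
Case F = false:
From the singleton clause (C), C = true.
From the singleton clause (A), A = true.
Every clause now holds.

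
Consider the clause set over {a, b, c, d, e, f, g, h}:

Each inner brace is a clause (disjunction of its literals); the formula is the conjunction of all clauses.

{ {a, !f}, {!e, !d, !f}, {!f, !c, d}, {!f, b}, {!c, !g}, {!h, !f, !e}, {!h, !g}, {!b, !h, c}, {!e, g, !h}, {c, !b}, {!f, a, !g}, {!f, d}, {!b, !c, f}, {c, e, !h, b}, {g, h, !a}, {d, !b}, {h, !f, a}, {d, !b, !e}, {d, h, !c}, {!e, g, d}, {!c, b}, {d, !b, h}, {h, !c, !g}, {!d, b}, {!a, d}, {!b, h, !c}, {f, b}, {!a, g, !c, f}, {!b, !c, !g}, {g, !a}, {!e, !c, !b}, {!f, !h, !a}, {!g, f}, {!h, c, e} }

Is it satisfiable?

Branch on a: set a = true.
From the singleton clause (d), d = true.
From the singleton clause (b), b = true.
From the singleton clause (c), c = true.
From the singleton clause (!g), g = false.
Now (g) is unsatisfied and unit — conflict.
That branch fails; take a = false instead.
From the singleton clause (!f), f = false.
From the singleton clause (b), b = true.
From the singleton clause (c), c = true.
Now (!c) is unsatisfied and unit — conflict.
Neither a = true nor a = false works.
No assignment satisfies every clause.

No, unsatisfiable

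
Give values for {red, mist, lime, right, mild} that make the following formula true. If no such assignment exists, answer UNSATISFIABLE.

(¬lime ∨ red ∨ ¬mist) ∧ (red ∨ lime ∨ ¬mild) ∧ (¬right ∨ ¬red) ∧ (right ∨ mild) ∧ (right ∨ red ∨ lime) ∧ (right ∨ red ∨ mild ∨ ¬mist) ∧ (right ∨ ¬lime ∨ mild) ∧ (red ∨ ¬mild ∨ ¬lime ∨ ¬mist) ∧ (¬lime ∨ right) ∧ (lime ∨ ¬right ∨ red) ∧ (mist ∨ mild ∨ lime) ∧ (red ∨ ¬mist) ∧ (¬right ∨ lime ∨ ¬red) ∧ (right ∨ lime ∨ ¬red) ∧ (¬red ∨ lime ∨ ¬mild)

red=False, mist=False, lime=True, right=True, mild=True

Try right = True.
Unit clause (¬red) forces red = False.
Unit clause (lime) forces lime = True.
Unit clause (¬mist) forces mist = False.
Every clause is now satisfied; mild is unconstrained.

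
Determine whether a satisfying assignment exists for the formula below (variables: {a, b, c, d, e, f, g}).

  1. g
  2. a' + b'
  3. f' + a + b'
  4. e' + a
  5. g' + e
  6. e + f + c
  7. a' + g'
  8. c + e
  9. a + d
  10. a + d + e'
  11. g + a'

Unit clause (g) forces g = 1.
Unit clause (e) forces e = 1.
Unit clause (a) forces a = 1.
But (a') is also a unit clause — contradiction.
No assignment satisfies every clause.

No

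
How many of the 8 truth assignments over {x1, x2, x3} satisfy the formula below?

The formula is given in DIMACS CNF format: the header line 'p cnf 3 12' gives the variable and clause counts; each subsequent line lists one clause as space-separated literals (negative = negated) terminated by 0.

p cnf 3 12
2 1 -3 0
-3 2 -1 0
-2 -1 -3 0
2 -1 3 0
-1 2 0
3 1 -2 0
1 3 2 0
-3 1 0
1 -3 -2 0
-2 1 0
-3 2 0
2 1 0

1

There are 2^3 = 8 truth assignments over (x1, x2, x3).
Check each against the 12 clauses (columns in the order x1, x2, x3):
  F F F  ✗ fails (x1 ∨ x3 ∨ x2)
  F F T  ✗ fails (x2 ∨ x1 ∨ ¬x3)
  F T F  ✗ fails (x3 ∨ x1 ∨ ¬x2)
  F T T  ✗ fails (¬x3 ∨ x1)
  T F F  ✗ fails (x2 ∨ ¬x1 ∨ x3)
  T F T  ✗ fails (¬x3 ∨ x2 ∨ ¬x1)
  T T F  ✓ satisfies all
  T T T  ✗ fails (¬x2 ∨ ¬x1 ∨ ¬x3)
1 of the 8 rows is a model.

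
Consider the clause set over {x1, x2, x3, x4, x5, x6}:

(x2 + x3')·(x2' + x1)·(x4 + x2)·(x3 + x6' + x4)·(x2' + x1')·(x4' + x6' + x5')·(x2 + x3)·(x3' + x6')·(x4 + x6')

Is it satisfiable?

No

Branch on x2: set x2 = 1.
Unit clause (x1) forces x1 = 1.
But (x1') is also a unit clause — contradiction.
That branch fails; take x2 = 0 instead.
Unit clause (x3') forces x3 = 0.
But (x3) is also a unit clause — contradiction.
Either choice for x2 ends in contradiction.
No assignment satisfies every clause.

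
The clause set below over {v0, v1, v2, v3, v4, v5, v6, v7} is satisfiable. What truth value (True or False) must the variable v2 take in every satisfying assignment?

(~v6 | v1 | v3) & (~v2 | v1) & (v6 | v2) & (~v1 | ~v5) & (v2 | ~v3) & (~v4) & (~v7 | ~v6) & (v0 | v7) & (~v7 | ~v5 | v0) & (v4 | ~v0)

True

Suppose v2 = 0.
(v6) alone gives v6 = 1.
(~v3) alone gives v3 = 0.
(v1) alone gives v1 = 1.
(~v5) alone gives v5 = 0.
(~v4) alone gives v4 = 0.
(~v7) alone gives v7 = 0.
(v0) alone gives v0 = 1.
That conflicts with the unit clause (~v0).
So every satisfying assignment has v2 = True.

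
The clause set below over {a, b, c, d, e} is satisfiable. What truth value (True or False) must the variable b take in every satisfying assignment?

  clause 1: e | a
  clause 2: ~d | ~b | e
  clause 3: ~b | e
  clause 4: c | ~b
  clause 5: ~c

False

Suppose b = 1.
The clause (e) is unit, so e = 1.
The clause (c) is unit, so c = 1.
But (~c) is also a unit clause — contradiction.
So every satisfying assignment has b = False.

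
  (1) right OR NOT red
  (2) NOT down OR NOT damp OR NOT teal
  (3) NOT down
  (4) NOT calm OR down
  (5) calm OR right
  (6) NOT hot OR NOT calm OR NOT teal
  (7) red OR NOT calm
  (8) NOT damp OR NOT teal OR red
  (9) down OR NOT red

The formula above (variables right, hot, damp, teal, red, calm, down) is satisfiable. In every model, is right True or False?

True

Suppose right = false.
(NOT red) alone gives red = false.
(NOT down) alone gives down = false.
(NOT calm) alone gives calm = false.
That conflicts with the unit clause (calm).
So every satisfying assignment has right = True.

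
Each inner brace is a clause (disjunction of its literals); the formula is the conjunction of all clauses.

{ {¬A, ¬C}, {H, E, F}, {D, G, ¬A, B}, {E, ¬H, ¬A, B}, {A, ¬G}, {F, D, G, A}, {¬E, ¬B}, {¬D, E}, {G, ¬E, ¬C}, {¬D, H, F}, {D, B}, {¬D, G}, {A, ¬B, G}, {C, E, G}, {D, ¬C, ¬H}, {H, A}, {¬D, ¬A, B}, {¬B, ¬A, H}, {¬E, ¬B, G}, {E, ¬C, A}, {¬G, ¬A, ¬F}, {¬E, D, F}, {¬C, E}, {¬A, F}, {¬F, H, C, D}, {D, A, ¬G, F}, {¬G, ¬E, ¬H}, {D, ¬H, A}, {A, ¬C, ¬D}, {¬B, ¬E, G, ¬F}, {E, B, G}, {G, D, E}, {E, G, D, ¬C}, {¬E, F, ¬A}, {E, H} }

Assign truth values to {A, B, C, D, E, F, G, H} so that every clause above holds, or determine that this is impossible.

Try A = False.
From the singleton clause (¬G), G = False.
From the singleton clause (¬D), D = False.
From the singleton clause (F), F = True.
From the singleton clause (B), B = True.
Now (¬B) is unsatisfied and unit — conflict.
Backtrack on A: now try A = True.
From the singleton clause (¬C), C = False.
From the singleton clause (F), F = True.
From the singleton clause (¬G), G = False.
From the singleton clause (¬D), D = False.
From the singleton clause (B), B = True.
From the singleton clause (¬E), E = False.
Now (E) is unsatisfied and unit — conflict.
Either choice for A ends in contradiction.

UNSATISFIABLE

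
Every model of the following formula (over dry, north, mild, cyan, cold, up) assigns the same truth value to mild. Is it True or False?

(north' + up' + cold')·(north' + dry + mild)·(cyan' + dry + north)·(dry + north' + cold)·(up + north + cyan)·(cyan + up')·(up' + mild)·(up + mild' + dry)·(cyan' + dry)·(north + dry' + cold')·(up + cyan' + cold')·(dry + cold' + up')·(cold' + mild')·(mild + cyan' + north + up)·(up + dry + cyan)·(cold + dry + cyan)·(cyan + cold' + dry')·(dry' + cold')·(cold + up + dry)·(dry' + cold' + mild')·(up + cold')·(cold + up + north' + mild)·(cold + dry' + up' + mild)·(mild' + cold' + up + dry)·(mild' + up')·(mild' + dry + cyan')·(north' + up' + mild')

Suppose mild = 0.
Unit clause (up') forces up = 0.
Unit clause (cold') forces cold = 0.
Unit clause (dry) forces dry = 1.
Unit clause (north') forces north = 0.
Unit clause (cyan) forces cyan = 1.
Now (cyan') is unsatisfied and unit — conflict.
So every satisfying assignment has mild = True.

True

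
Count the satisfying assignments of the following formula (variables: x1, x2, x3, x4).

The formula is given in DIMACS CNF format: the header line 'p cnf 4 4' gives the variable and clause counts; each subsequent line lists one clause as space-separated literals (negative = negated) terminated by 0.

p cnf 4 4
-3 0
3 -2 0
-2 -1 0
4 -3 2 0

4

There are 2^4 = 16 truth assignments over (x1, x2, x3, x4).
Check each against the 4 clauses (columns in the order x1, x2, x3, x4):
  F F F F  ✓ satisfies all
  F F F T  ✓ satisfies all
  F F T F  ✗ fails (¬x3)
  F F T T  ✗ fails (¬x3)
  F T F F  ✗ fails (x3 ∨ ¬x2)
  F T F T  ✗ fails (x3 ∨ ¬x2)
  F T T F  ✗ fails (¬x3)
  F T T T  ✗ fails (¬x3)
  T F F F  ✓ satisfies all
  T F F T  ✓ satisfies all
  T F T F  ✗ fails (¬x3)
  T F T T  ✗ fails (¬x3)
  T T F F  ✗ fails (x3 ∨ ¬x2)
  T T F T  ✗ fails (x3 ∨ ¬x2)
  T T T F  ✗ fails (¬x3)
  T T T T  ✗ fails (¬x3)
4 of the 16 rows are models.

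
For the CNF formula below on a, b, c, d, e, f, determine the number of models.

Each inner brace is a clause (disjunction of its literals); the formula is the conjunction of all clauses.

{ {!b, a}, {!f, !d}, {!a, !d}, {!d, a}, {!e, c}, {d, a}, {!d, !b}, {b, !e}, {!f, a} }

There are 2^6 = 64 truth assignments over (a, b, c, d, e, f).
Split on d. With d = true, the clauses containing d are satisfied and !d drops from the rest; 0 of the 2^5 = 32 assignments to the other variables satisfy what remains.
With d = false, by the same count on the reduced clause set, 10 assignments work.
(One model: a=T, b=F, c=F, d=F, e=F, f=F.)
Total: 0 + 10 = 10.

10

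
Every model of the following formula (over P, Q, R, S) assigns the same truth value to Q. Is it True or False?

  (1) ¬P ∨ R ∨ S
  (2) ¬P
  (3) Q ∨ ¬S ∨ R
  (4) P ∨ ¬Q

False

Suppose Q = True.
(¬P) alone gives P = False.
But (P) is also a unit clause — contradiction.
So every satisfying assignment has Q = False.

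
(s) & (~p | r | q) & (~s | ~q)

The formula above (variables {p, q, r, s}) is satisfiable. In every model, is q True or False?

Suppose q = 1.
From the singleton clause (s), s = 1.
But (~s) is also a unit clause — contradiction.
So every satisfying assignment has q = False.

False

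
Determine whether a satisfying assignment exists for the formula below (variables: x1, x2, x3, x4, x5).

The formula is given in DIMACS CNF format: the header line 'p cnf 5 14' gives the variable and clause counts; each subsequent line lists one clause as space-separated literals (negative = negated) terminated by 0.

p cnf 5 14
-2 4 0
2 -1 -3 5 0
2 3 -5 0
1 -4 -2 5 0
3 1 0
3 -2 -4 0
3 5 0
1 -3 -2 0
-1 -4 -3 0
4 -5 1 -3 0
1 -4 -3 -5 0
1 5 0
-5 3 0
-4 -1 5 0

Suppose x2 = False.
Suppose x3 = True.
Suppose x1 = True.
Unit clause (x5) forces x5 = True.
Unit clause (¬x4) forces x4 = False.
This assignment satisfies each clause.
A satisfying assignment: x1: True, x2: False, x3: True, x4: False, x5: True.

Yes, satisfiable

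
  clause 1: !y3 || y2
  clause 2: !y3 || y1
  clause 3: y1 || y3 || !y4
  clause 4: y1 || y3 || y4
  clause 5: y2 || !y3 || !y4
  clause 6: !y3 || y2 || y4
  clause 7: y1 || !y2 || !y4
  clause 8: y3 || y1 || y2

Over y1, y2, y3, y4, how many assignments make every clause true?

There are 2^4 = 16 truth assignments over (y1, y2, y3, y4).
Check each against the 8 clauses (columns in the order y1, y2, y3, y4):
  F F F F  ✗ fails (y1 || y3 || y4)
  F F F T  ✗ fails (y1 || y3 || !y4)
  F F T F  ✗ fails (!y3 || y2)
  F F T T  ✗ fails (!y3 || y2)
  F T F F  ✗ fails (y1 || y3 || y4)
  F T F T  ✗ fails (y1 || y3 || !y4)
  F T T F  ✗ fails (!y3 || y1)
  F T T T  ✗ fails (!y3 || y1)
  T F F F  ✓ satisfies all
  T F F T  ✓ satisfies all
  T F T F  ✗ fails (!y3 || y2)
  T F T T  ✗ fails (!y3 || y2)
  T T F F  ✓ satisfies all
  T T F T  ✓ satisfies all
  T T T F  ✓ satisfies all
  T T T T  ✓ satisfies all
6 of the 16 rows are models.

6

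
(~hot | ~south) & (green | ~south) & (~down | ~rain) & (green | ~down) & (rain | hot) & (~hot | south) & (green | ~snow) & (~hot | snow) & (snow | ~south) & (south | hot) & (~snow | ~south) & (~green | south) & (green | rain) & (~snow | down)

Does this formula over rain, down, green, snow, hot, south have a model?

Unsatisfiable

Try hot = 0.
Unit clause (rain) forces rain = 1.
Unit clause (~down) forces down = 0.
Unit clause (south) forces south = 1.
Unit clause (green) forces green = 1.
Unit clause (snow) forces snow = 1.
But (~snow) is also a unit clause — contradiction.
Backtrack on hot: now try hot = 1.
Unit clause (~south) forces south = 0.
But (south) is also a unit clause — contradiction.
Neither hot = 1 nor hot = 0 works.
No assignment satisfies every clause.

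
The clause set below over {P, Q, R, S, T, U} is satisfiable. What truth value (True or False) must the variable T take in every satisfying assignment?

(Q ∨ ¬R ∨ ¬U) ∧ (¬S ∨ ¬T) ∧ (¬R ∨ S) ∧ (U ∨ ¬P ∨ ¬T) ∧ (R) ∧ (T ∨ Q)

False

Suppose T = True.
The clause (¬S) is unit, so S = False.
The clause (¬R) is unit, so R = False.
Now (R) is unsatisfied and unit — conflict.
So every satisfying assignment has T = False.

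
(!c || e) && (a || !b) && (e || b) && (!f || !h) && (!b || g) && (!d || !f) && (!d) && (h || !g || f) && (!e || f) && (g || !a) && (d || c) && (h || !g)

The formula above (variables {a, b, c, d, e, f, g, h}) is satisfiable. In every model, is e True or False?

Suppose e = false.
The clause (!c) is unit, so c = false.
The clause (b) is unit, so b = true.
The clause (a) is unit, so a = true.
The clause (g) is unit, so g = true.
The clause (!d) is unit, so d = false.
But (d) is also a unit clause — contradiction.
So every satisfying assignment has e = True.

True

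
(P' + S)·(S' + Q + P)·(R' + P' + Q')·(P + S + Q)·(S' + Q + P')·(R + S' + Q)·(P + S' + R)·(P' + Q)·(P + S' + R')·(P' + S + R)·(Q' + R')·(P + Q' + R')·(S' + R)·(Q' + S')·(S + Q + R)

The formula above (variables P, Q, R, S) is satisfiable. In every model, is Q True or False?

True

Suppose Q = 0.
Unit clause (P') forces P = 0.
Unit clause (S') forces S = 0.
Now (S) is unsatisfied and unit — conflict.
So every satisfying assignment has Q = True.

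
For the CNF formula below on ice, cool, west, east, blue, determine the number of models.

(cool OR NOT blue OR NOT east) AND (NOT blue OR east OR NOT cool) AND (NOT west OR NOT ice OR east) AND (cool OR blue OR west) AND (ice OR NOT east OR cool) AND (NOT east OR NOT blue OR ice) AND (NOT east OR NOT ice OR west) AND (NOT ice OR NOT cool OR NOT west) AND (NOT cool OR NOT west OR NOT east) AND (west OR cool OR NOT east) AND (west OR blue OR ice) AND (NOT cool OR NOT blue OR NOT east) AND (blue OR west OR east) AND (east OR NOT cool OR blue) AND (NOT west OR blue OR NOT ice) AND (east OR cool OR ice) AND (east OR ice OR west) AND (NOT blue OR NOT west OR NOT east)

1

There are 2^5 = 32 truth assignments over (ice, cool, west, east, blue).
Split on east. With east = true, the clauses containing east are satisfied and NOT east drops from the rest; 0 of the 2^4 = 16 assignments to the other variables satisfy what remains.
With east = false, by the same count on the reduced clause set, 1 assignment works.
(One model: ice=T, cool=F, west=F, east=F, blue=T.)
Total: 0 + 1 = 1.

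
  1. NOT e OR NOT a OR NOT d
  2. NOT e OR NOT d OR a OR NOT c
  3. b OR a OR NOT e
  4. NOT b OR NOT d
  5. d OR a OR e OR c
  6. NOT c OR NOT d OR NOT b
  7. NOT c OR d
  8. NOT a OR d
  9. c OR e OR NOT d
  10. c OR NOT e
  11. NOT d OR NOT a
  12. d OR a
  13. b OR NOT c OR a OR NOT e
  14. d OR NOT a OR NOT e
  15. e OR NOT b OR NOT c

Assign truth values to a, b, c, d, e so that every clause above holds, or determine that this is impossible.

a ↦ false,  b ↦ false,  c ↦ true,  d ↦ true,  e ↦ false

Branch on b: set b = false.
Branch on a: set a = false.
From the singleton clause (NOT e), e = false.
From the singleton clause (d), d = true.
From the singleton clause (c), c = true.
All clauses are satisfied.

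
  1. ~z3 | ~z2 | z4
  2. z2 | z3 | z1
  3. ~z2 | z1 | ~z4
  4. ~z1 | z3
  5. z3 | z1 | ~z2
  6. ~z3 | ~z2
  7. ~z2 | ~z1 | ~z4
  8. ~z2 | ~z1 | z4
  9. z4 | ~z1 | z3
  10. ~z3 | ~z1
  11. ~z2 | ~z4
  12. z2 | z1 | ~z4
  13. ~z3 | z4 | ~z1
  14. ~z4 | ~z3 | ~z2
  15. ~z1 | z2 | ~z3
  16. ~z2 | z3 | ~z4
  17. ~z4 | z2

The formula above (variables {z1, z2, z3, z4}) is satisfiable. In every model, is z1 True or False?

False

Suppose z1 = 1.
Unit clause (z3) forces z3 = 1.
Now (~z3) is unsatisfied and unit — conflict.
So every satisfying assignment has z1 = False.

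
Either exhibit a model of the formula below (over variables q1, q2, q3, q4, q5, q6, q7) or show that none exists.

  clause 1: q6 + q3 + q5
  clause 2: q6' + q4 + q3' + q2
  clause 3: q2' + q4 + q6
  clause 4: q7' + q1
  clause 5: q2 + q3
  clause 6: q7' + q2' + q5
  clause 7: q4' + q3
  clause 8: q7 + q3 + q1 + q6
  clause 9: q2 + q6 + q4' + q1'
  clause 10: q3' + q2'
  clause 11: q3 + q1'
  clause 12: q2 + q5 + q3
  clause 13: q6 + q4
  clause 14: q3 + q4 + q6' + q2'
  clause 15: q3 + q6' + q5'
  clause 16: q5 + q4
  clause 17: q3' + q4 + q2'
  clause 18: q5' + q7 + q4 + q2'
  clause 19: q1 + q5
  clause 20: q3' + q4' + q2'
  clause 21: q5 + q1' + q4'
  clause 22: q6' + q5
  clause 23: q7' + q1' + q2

Case q7 = 0:
Case q2 = 0:
Unit clause (q3) forces q3 = 1.
Case q6 = 1:
Unit clause (q4) forces q4 = 1.
Unit clause (q5) forces q5 = 1.
No clause remains; q1 is free.

q1=1,  q2=0,  q3=1,  q4=1,  q5=1,  q6=1,  q7=0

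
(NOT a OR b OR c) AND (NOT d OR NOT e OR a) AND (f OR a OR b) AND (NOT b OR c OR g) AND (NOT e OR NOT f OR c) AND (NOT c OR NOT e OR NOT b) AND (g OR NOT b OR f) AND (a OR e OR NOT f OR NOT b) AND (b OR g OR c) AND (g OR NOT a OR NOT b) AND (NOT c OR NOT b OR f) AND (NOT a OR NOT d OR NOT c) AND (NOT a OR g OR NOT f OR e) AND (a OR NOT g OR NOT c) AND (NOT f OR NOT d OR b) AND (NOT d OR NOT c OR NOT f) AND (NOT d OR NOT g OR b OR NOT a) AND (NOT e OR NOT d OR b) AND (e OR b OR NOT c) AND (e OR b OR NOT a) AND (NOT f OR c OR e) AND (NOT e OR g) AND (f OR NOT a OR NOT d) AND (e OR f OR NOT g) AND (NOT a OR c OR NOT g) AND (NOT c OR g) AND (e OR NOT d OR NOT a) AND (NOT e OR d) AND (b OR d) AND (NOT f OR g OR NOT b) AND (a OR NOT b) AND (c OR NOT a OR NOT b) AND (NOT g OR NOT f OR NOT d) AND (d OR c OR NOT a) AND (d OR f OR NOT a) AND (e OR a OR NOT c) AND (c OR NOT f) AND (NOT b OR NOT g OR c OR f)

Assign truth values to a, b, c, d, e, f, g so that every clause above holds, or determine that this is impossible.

Branch on e: set e = false.
Branch on b: set b = true.
Unit clause (a) forces a = true.
Unit clause (g) forces g = true.
Unit clause (f) forces f = true.
Unit clause (c) forces c = true.
Unit clause (NOT d) forces d = false.
All clauses are satisfied.

a ↦ true, b ↦ true, c ↦ true, d ↦ false, e ↦ false, f ↦ true, g ↦ true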